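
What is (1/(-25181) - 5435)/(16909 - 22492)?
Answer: 136858736/140585523 ≈ 0.97349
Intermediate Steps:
(1/(-25181) - 5435)/(16909 - 22492) = (-1/25181 - 5435)/(-5583) = -136858736/25181*(-1/5583) = 136858736/140585523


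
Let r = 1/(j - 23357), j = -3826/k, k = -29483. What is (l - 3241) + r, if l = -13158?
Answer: -11292853320878/688630605 ≈ -16399.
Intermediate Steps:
j = 3826/29483 (j = -3826/(-29483) = -3826*(-1/29483) = 3826/29483 ≈ 0.12977)
r = -29483/688630605 (r = 1/(3826/29483 - 23357) = 1/(-688630605/29483) = -29483/688630605 ≈ -4.2814e-5)
(l - 3241) + r = (-13158 - 3241) - 29483/688630605 = -16399 - 29483/688630605 = -11292853320878/688630605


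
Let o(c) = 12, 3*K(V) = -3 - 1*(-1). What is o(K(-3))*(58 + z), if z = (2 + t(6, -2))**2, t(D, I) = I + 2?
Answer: 744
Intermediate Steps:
K(V) = -2/3 (K(V) = (-3 - 1*(-1))/3 = (-3 + 1)/3 = (1/3)*(-2) = -2/3)
t(D, I) = 2 + I
z = 4 (z = (2 + (2 - 2))**2 = (2 + 0)**2 = 2**2 = 4)
o(K(-3))*(58 + z) = 12*(58 + 4) = 12*62 = 744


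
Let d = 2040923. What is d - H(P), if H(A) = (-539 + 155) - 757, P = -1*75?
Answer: 2042064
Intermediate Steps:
P = -75
H(A) = -1141 (H(A) = -384 - 757 = -1141)
d - H(P) = 2040923 - 1*(-1141) = 2040923 + 1141 = 2042064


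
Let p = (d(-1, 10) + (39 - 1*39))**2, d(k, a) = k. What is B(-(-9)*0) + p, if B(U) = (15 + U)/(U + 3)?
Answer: 6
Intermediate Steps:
p = 1 (p = (-1 + (39 - 1*39))**2 = (-1 + (39 - 39))**2 = (-1 + 0)**2 = (-1)**2 = 1)
B(U) = (15 + U)/(3 + U)
B(-(-9)*0) + p = (15 - (-9)*0)/(3 - (-9)*0) + 1 = (15 - 9*0)/(3 - 9*0) + 1 = (15 + 0)/(3 + 0) + 1 = 15/3 + 1 = (1/3)*15 + 1 = 5 + 1 = 6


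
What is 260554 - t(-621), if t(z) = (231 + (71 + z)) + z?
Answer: 261494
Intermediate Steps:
t(z) = 302 + 2*z (t(z) = (302 + z) + z = 302 + 2*z)
260554 - t(-621) = 260554 - (302 + 2*(-621)) = 260554 - (302 - 1242) = 260554 - 1*(-940) = 260554 + 940 = 261494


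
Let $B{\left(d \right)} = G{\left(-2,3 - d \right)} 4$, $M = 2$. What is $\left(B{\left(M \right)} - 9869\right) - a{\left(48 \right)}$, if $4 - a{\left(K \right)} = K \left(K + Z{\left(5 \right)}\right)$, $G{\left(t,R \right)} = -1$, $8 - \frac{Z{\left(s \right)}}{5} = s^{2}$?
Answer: $-11653$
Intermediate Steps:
$Z{\left(s \right)} = 40 - 5 s^{2}$
$B{\left(d \right)} = -4$ ($B{\left(d \right)} = \left(-1\right) 4 = -4$)
$a{\left(K \right)} = 4 - K \left(-85 + K\right)$ ($a{\left(K \right)} = 4 - K \left(K + \left(40 - 5 \cdot 5^{2}\right)\right) = 4 - K \left(K + \left(40 - 125\right)\right) = 4 - K \left(K - 85\right) = 4 - K \left(-85 + K\right)$)
$\left(B{\left(M \right)} - 9869\right) - a{\left(48 \right)} = \left(-4 - 9869\right) - \left(4 - 48^{2} + 85 \cdot 48\right) = -9873 - \left(4 - 2304 + 4080\right) = -9873 - 1780 = -11653$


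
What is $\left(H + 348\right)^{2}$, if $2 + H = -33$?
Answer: $97969$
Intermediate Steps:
$H = -35$ ($H = -2 - 33 = -35$)
$\left(H + 348\right)^{2} = \left(-35 + 348\right)^{2} = 313^{2} = 97969$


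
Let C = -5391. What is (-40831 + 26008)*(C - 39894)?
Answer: 671259555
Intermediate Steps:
(-40831 + 26008)*(C - 39894) = (-40831 + 26008)*(-5391 - 39894) = -14823*(-45285) = 671259555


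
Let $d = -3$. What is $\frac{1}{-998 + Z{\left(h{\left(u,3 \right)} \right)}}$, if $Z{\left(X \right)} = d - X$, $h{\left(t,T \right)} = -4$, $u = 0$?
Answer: $- \frac{1}{997} \approx -0.001003$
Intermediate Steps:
$Z{\left(X \right)} = -3 - X$
$\frac{1}{-998 + Z{\left(h{\left(u,3 \right)} \right)}} = \frac{1}{-998 - -1} = \frac{1}{-998 + \left(-3 + 4\right)} = \frac{1}{-998 + 1} = \frac{1}{-997} = - \frac{1}{997}$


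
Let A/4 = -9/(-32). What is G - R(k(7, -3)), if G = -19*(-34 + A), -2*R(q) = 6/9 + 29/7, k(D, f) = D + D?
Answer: 105341/168 ≈ 627.03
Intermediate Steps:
k(D, f) = 2*D
A = 9/8 (A = 4*(-9/(-32)) = 4*(-9*(-1/32)) = 4*(9/32) = 9/8 ≈ 1.1250)
R(q) = -101/42 (R(q) = -(6/9 + 29/7)/2 = -(6*(⅑) + 29*(⅐))/2 = -(⅔ + 29/7)/2 = -½*101/21 = -101/42)
G = 4997/8 (G = -19*(-34 + 9/8) = -19*(-263/8) = 4997/8 ≈ 624.63)
G - R(k(7, -3)) = 4997/8 - 1*(-101/42) = 4997/8 + 101/42 = 105341/168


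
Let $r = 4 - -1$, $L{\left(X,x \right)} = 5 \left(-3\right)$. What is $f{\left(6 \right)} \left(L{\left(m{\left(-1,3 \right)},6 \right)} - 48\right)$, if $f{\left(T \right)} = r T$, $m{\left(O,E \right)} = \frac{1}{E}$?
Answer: $-1890$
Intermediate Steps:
$L{\left(X,x \right)} = -15$
$r = 5$ ($r = 4 + 1 = 5$)
$f{\left(T \right)} = 5 T$
$f{\left(6 \right)} \left(L{\left(m{\left(-1,3 \right)},6 \right)} - 48\right) = 5 \cdot 6 \left(-15 - 48\right) = 30 \left(-63\right) = -1890$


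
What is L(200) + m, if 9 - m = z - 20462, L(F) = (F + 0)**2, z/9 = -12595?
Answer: 173826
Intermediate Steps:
z = -113355 (z = 9*(-12595) = -113355)
L(F) = F**2
m = 133826 (m = 9 - (-113355 - 20462) = 9 - 1*(-133817) = 9 + 133817 = 133826)
L(200) + m = 200**2 + 133826 = 40000 + 133826 = 173826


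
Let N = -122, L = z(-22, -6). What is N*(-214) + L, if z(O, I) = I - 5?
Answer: 26097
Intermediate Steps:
z(O, I) = -5 + I
L = -11 (L = -5 - 6 = -11)
N*(-214) + L = -122*(-214) - 11 = 26108 - 11 = 26097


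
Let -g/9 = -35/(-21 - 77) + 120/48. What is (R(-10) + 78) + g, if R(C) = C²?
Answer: 1066/7 ≈ 152.29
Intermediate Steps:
g = -180/7 (g = -9*(-35/(-21 - 77) + 120/48) = -9*(-35/(-98) + 120*(1/48)) = -9*(-35*(-1/98) + 5/2) = -9*(5/14 + 5/2) = -9*20/7 = -180/7 ≈ -25.714)
(R(-10) + 78) + g = ((-10)² + 78) - 180/7 = (100 + 78) - 180/7 = 178 - 180/7 = 1066/7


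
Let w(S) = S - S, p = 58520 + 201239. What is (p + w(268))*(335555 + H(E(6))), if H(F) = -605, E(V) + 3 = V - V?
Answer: 87006277050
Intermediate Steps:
p = 259759
E(V) = -3 (E(V) = -3 + (V - V) = -3 + 0 = -3)
w(S) = 0
(p + w(268))*(335555 + H(E(6))) = (259759 + 0)*(335555 - 605) = 259759*334950 = 87006277050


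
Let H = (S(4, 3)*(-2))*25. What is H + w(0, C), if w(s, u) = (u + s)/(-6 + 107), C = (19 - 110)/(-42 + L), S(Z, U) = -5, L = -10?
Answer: 101007/404 ≈ 250.02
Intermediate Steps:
C = 7/4 (C = (19 - 110)/(-42 - 10) = -91/(-52) = -91*(-1/52) = 7/4 ≈ 1.7500)
w(s, u) = s/101 + u/101 (w(s, u) = (s + u)/101 = (s + u)*(1/101) = s/101 + u/101)
H = 250 (H = -5*(-2)*25 = 10*25 = 250)
H + w(0, C) = 250 + ((1/101)*0 + (1/101)*(7/4)) = 250 + (0 + 7/404) = 250 + 7/404 = 101007/404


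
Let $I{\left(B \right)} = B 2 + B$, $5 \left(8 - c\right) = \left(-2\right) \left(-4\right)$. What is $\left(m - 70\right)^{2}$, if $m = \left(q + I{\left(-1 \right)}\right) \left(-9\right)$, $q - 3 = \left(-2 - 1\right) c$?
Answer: $\frac{264196}{25} \approx 10568.0$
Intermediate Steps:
$c = \frac{32}{5}$ ($c = 8 - \frac{\left(-2\right) \left(-4\right)}{5} = 8 - \frac{8}{5} = \frac{32}{5} \approx 6.4$)
$I{\left(B \right)} = 3 B$ ($I{\left(B \right)} = 2 B + B = 3 B$)
$q = - \frac{81}{5}$ ($q = 3 + \left(-2 - 1\right) \frac{32}{5} = 3 - \frac{96}{5} = - \frac{81}{5} \approx -16.2$)
$m = \frac{864}{5}$ ($m = \left(- \frac{81}{5} + 3 \left(-1\right)\right) \left(-9\right) = \left(- \frac{81}{5} - 3\right) \left(-9\right) = \left(- \frac{96}{5}\right) \left(-9\right) = \frac{864}{5} \approx 172.8$)
$\left(m - 70\right)^{2} = \left(\frac{864}{5} - 70\right)^{2} = \left(\frac{514}{5}\right)^{2} = \frac{264196}{25}$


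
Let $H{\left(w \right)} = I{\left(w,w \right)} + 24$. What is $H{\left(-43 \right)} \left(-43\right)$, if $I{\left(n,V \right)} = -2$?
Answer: $-946$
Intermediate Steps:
$H{\left(w \right)} = 22$ ($H{\left(w \right)} = -2 + 24 = 22$)
$H{\left(-43 \right)} \left(-43\right) = 22 \left(-43\right) = -946$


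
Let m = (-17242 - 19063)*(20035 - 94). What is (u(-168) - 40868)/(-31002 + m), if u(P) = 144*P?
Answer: 65060/723989007 ≈ 8.9863e-5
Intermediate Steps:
m = -723958005 (m = -36305*19941 = -723958005)
(u(-168) - 40868)/(-31002 + m) = (144*(-168) - 40868)/(-31002 - 723958005) = (-24192 - 40868)/(-723989007) = -65060*(-1/723989007) = 65060/723989007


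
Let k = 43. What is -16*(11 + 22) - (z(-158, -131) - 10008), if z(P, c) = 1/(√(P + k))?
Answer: 9480 + I*√115/115 ≈ 9480.0 + 0.093251*I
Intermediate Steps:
z(P, c) = (43 + P)^(-½) (z(P, c) = 1/(√(P + 43)) = 1/(√(43 + P)) = (43 + P)^(-½))
-16*(11 + 22) - (z(-158, -131) - 10008) = -16*(11 + 22) - ((43 - 158)^(-½) - 10008) = -16*33 - ((-115)^(-½) - 10008) = -528 - (-I*√115/115 - 10008) = -528 - (-10008 - I*√115/115) = -528 + (10008 + I*√115/115) = 9480 + I*√115/115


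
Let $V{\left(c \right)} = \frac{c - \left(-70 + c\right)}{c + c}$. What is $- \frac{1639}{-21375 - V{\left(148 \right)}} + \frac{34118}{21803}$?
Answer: $\frac{113222284446}{68974553605} \approx 1.6415$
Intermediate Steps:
$V{\left(c \right)} = \frac{35}{c}$ ($V{\left(c \right)} = \frac{70}{2 c} = 70 \frac{1}{2 c} = \frac{35}{c}$)
$- \frac{1639}{-21375 - V{\left(148 \right)}} + \frac{34118}{21803} = - \frac{1639}{-21375 - \frac{35}{148}} + \frac{34118}{21803} = - \frac{1639}{- \frac{3163535}{148}} + \frac{34118}{21803} = \left(-1639\right) \left(- \frac{148}{3163535}\right) + \frac{34118}{21803} = \frac{242572}{3163535} + \frac{34118}{21803} = \frac{113222284446}{68974553605}$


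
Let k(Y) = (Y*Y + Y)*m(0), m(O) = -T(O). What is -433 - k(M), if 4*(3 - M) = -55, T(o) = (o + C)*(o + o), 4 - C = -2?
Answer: -433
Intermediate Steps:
C = 6 (C = 4 - 1*(-2) = 4 + 2 = 6)
T(o) = 2*o*(6 + o) (T(o) = (o + 6)*(o + o) = (6 + o)*(2*o) = 2*o*(6 + o))
m(O) = -2*O*(6 + O)
M = 67/4 (M = 3 - ¼*(-55) = 3 + 55/4 = 67/4 ≈ 16.750)
k(Y) = 0 (k(Y) = (Y*Y + Y)*(-2*0*(6 + 0)) = (Y² + Y)*(-2*0*6) = (Y + Y²)*0 = 0)
-433 - k(M) = -433 - 1*0 = -433 + 0 = -433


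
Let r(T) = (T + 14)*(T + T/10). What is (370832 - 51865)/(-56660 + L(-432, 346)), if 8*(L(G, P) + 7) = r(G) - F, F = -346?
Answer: -6379340/635891 ≈ -10.032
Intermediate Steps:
r(T) = 11*T*(14 + T)/10 (r(T) = (14 + T)*(T + T*(⅒)) = (14 + T)*(T + T/10) = (14 + T)*(11*T/10) = 11*T*(14 + T)/10)
L(G, P) = 145/4 + 11*G*(14 + G)/80 (L(G, P) = -7 + (11*G*(14 + G)/10 - 1*(-346))/8 = -7 + (11*G*(14 + G)/10 + 346)/8 = -7 + (346 + 11*G*(14 + G)/10)/8 = -7 + (173/4 + 11*G*(14 + G)/80) = 145/4 + 11*G*(14 + G)/80)
(370832 - 51865)/(-56660 + L(-432, 346)) = (370832 - 51865)/(-56660 + (145/4 + (11/80)*(-432)*(14 - 432))) = 318967/(-56660 + (145/4 + (11/80)*(-432)*(-418))) = 318967/(-56660 + (145/4 + 124146/5)) = 318967/(-56660 + 497309/20) = 318967/(-635891/20) = 318967*(-20/635891) = -6379340/635891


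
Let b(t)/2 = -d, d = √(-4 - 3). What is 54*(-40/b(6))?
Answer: -1080*I*√7/7 ≈ -408.2*I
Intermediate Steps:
d = I*√7 (d = √(-7) = I*√7 ≈ 2.6458*I)
b(t) = -2*I*√7 (b(t) = 2*(-I*√7) = -2*I*√7)
54*(-40/b(6)) = 54*(-40*I*√7/14) = 54*(-20*I*√7/7) = -1080*I*√7/7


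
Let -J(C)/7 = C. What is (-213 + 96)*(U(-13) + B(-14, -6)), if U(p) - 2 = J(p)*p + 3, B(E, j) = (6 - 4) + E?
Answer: 139230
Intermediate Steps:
J(C) = -7*C
B(E, j) = 2 + E
U(p) = 5 - 7*p² (U(p) = 2 + ((-7*p)*p + 3) = 2 + (-7*p² + 3) = 2 + (3 - 7*p²) = 5 - 7*p²)
(-213 + 96)*(U(-13) + B(-14, -6)) = (-213 + 96)*((5 - 7*(-13)²) + (2 - 14)) = -117*((5 - 7*169) - 12) = -117*((5 - 1183) - 12) = -117*(-1178 - 12) = -117*(-1190) = 139230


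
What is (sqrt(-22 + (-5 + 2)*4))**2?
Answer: -34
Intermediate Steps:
(sqrt(-22 + (-5 + 2)*4))**2 = (sqrt(-22 - 3*4))**2 = (sqrt(-22 - 12))**2 = (sqrt(-34))**2 = (I*sqrt(34))**2 = -34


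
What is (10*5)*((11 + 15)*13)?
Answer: 16900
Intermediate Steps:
(10*5)*((11 + 15)*13) = 50*(26*13) = 50*338 = 16900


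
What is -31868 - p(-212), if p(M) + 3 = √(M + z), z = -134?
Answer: -31865 - I*√346 ≈ -31865.0 - 18.601*I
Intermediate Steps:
p(M) = -3 + √(-134 + M) (p(M) = -3 + √(M - 134) = -3 + √(-134 + M))
-31868 - p(-212) = -31868 - (-3 + √(-134 - 212)) = -31868 - (-3 + √(-346)) = -31868 - (-3 + I*√346) = -31868 + (3 - I*√346) = -31865 - I*√346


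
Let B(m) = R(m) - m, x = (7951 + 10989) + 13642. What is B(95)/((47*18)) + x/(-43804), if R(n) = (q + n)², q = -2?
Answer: 1846463/197118 ≈ 9.3673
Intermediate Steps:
R(n) = (-2 + n)²
x = 32582 (x = 18940 + 13642 = 32582)
B(m) = (-2 + m)² - m
B(95)/((47*18)) + x/(-43804) = ((-2 + 95)² - 1*95)/((47*18)) + 32582/(-43804) = (93² - 95)/846 + 32582*(-1/43804) = (8649 - 95)*(1/846) - 16291/21902 = 8554*(1/846) - 16291/21902 = 91/9 - 16291/21902 = 1846463/197118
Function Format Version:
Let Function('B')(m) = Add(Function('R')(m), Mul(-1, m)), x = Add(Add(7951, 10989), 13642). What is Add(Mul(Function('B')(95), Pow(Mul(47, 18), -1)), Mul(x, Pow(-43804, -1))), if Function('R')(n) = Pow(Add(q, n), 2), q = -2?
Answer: Rational(1846463, 197118) ≈ 9.3673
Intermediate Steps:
Function('R')(n) = Pow(Add(-2, n), 2)
x = 32582 (x = Add(18940, 13642) = 32582)
Function('B')(m) = Add(Pow(Add(-2, m), 2), Mul(-1, m))
Add(Mul(Function('B')(95), Pow(Mul(47, 18), -1)), Mul(x, Pow(-43804, -1))) = Add(Mul(Add(Pow(Add(-2, 95), 2), Mul(-1, 95)), Pow(Mul(47, 18), -1)), Mul(32582, Pow(-43804, -1))) = Add(Mul(Add(Pow(93, 2), -95), Pow(846, -1)), Mul(32582, Rational(-1, 43804))) = Add(Mul(Add(8649, -95), Rational(1, 846)), Rational(-16291, 21902)) = Add(Mul(8554, Rational(1, 846)), Rational(-16291, 21902)) = Add(Rational(91, 9), Rational(-16291, 21902)) = Rational(1846463, 197118)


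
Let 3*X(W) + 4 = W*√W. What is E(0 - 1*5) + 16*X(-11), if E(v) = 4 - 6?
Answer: -70/3 - 176*I*√11/3 ≈ -23.333 - 194.58*I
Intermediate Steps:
E(v) = -2
X(W) = -4/3 + W^(3/2)/3 (X(W) = -4/3 + (W*√W)/3 = -4/3 + W^(3/2)/3)
E(0 - 1*5) + 16*X(-11) = -2 + 16*(-4/3 + (-11)^(3/2)/3) = -2 + 16*(-4/3 + (-11*I*√11)/3) = -2 + 16*(-4/3 - 11*I*√11/3) = -2 + (-64/3 - 176*I*√11/3) = -70/3 - 176*I*√11/3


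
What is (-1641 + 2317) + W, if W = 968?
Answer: 1644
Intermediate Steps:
(-1641 + 2317) + W = (-1641 + 2317) + 968 = 676 + 968 = 1644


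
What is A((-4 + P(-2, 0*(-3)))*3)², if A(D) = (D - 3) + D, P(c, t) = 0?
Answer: 729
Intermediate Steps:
A(D) = -3 + 2*D (A(D) = (-3 + D) + D = -3 + 2*D)
A((-4 + P(-2, 0*(-3)))*3)² = (-3 + 2*((-4 + 0)*3))² = (-3 + 2*(-4*3))² = (-3 + 2*(-12))² = (-3 - 24)² = (-27)² = 729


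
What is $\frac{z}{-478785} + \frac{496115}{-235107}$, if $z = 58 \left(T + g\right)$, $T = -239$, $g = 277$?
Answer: $- \frac{79350198701}{37521901665} \approx -2.1148$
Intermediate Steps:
$z = 2204$ ($z = 58 \left(-239 + 277\right) = 58 \cdot 38 = 2204$)
$\frac{z}{-478785} + \frac{496115}{-235107} = \frac{2204}{-478785} + \frac{496115}{-235107} = 2204 \left(- \frac{1}{478785}\right) + 496115 \left(- \frac{1}{235107}\right) = - \frac{2204}{478785} - \frac{496115}{235107} = - \frac{79350198701}{37521901665}$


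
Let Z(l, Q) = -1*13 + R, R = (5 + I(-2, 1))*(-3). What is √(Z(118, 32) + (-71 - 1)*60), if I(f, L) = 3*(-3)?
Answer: I*√4321 ≈ 65.734*I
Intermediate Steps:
I(f, L) = -9
R = 12 (R = (5 - 9)*(-3) = -4*(-3) = 12)
Z(l, Q) = -1 (Z(l, Q) = -1*13 + 12 = -13 + 12 = -1)
√(Z(118, 32) + (-71 - 1)*60) = √(-1 + (-71 - 1)*60) = √(-1 - 72*60) = √(-1 - 4320) = √(-4321) = I*√4321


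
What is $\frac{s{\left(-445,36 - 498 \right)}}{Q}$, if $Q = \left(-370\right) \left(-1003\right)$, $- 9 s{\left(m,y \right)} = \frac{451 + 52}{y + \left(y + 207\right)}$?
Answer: $\frac{503}{2394772830} \approx 2.1004 \cdot 10^{-7}$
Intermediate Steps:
$s{\left(m,y \right)} = - \frac{503}{9 \left(207 + 2 y\right)}$ ($s{\left(m,y \right)} = - \frac{\left(451 + 52\right) \frac{1}{y + \left(y + 207\right)}}{9} = - \frac{503 \frac{1}{y + \left(207 + y\right)}}{9} = - \frac{503 \frac{1}{207 + 2 y}}{9} = - \frac{503}{9 \left(207 + 2 y\right)}$)
$Q = 371110$
$\frac{s{\left(-445,36 - 498 \right)}}{Q} = \frac{\left(-503\right) \frac{1}{1863 + 18 \left(36 - 498\right)}}{371110} = - \frac{503}{1863 + 18 \left(36 - 498\right)} \frac{1}{371110} = - \frac{503}{1863 + 18 \left(-462\right)} \frac{1}{371110} = - \frac{503}{1863 - 8316} \cdot \frac{1}{371110} = - \frac{503}{-6453} \cdot \frac{1}{371110} = \left(-503\right) \left(- \frac{1}{6453}\right) \frac{1}{371110} = \frac{503}{6453} \cdot \frac{1}{371110} = \frac{503}{2394772830}$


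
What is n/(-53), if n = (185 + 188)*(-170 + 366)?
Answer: -73108/53 ≈ -1379.4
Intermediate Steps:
n = 73108 (n = 373*196 = 73108)
n/(-53) = 73108/(-53) = 73108*(-1/53) = -73108/53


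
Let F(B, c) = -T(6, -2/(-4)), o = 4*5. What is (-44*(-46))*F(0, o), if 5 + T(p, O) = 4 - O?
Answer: 3036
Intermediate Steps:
o = 20
T(p, O) = -1 - O (T(p, O) = -5 + (4 - O) = -1 - O)
F(B, c) = 3/2 (F(B, c) = -(-1 - (-2)/(-4)) = -(-1 - (-2)*(-1)/4) = -(-1 - 1*½) = -(-1 - ½) = -1*(-3/2) = 3/2)
(-44*(-46))*F(0, o) = -44*(-46)*(3/2) = 2024*(3/2) = 3036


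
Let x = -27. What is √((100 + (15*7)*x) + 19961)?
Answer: 3*√1914 ≈ 131.25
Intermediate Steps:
√((100 + (15*7)*x) + 19961) = √((100 + (15*7)*(-27)) + 19961) = √((100 + 105*(-27)) + 19961) = √((100 - 2835) + 19961) = √(-2735 + 19961) = √17226 = 3*√1914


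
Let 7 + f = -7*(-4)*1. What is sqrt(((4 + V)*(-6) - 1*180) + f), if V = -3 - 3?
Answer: 7*I*sqrt(3) ≈ 12.124*I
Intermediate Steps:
V = -6
f = 21 (f = -7 - 7*(-4)*1 = -7 + 28*1 = -7 + 28 = 21)
sqrt(((4 + V)*(-6) - 1*180) + f) = sqrt(((4 - 6)*(-6) - 1*180) + 21) = sqrt((-2*(-6) - 180) + 21) = sqrt((12 - 180) + 21) = sqrt(-168 + 21) = sqrt(-147) = 7*I*sqrt(3)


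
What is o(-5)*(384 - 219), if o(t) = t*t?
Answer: 4125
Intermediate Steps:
o(t) = t²
o(-5)*(384 - 219) = (-5)²*(384 - 219) = 25*165 = 4125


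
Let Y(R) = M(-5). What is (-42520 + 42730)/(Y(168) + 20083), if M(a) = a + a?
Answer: 70/6691 ≈ 0.010462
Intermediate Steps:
M(a) = 2*a
Y(R) = -10 (Y(R) = 2*(-5) = -10)
(-42520 + 42730)/(Y(168) + 20083) = (-42520 + 42730)/(-10 + 20083) = 210/20073 = 210*(1/20073) = 70/6691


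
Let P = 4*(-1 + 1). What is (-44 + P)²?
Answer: 1936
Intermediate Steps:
P = 0 (P = 4*0 = 0)
(-44 + P)² = (-44 + 0)² = (-44)² = 1936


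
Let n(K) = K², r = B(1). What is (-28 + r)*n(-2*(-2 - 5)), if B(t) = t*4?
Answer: -4704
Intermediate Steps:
B(t) = 4*t
r = 4 (r = 4*1 = 4)
(-28 + r)*n(-2*(-2 - 5)) = (-28 + 4)*(-2*(-2 - 5))² = -24*(-2*(-7))² = -24*14² = -24*196 = -4704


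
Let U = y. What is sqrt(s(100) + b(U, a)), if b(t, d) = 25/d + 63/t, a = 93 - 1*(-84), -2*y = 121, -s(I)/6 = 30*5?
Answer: I*sqrt(3415140129)/1947 ≈ 30.015*I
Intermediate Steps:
s(I) = -900 (s(I) = -180*5 = -6*150 = -900)
y = -121/2 (y = -1/2*121 = -121/2 ≈ -60.500)
U = -121/2 ≈ -60.500
a = 177 (a = 93 + 84 = 177)
sqrt(s(100) + b(U, a)) = sqrt(-900 + (25/177 + 63/(-121/2))) = sqrt(-900 + (25*(1/177) + 63*(-2/121))) = sqrt(-900 + (25/177 - 126/121)) = sqrt(-900 - 19277/21417) = sqrt(-19294577/21417) = I*sqrt(3415140129)/1947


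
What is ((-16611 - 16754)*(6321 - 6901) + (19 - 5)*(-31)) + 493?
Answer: 19351759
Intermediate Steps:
((-16611 - 16754)*(6321 - 6901) + (19 - 5)*(-31)) + 493 = (-33365*(-580) + 14*(-31)) + 493 = (19351700 - 434) + 493 = 19351266 + 493 = 19351759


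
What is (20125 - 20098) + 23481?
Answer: 23508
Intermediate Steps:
(20125 - 20098) + 23481 = 27 + 23481 = 23508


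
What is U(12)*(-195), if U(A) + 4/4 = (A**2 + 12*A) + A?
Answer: -58305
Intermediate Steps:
U(A) = -1 + A**2 + 13*A (U(A) = -1 + ((A**2 + 12*A) + A) = -1 + (A**2 + 13*A) = -1 + A**2 + 13*A)
U(12)*(-195) = (-1 + 12**2 + 13*12)*(-195) = (-1 + 144 + 156)*(-195) = 299*(-195) = -58305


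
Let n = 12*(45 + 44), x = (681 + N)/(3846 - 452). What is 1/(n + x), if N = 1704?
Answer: 3394/3627177 ≈ 0.00093571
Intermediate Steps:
x = 2385/3394 (x = (681 + 1704)/(3846 - 452) = 2385/3394 ≈ 0.70271)
n = 1068 (n = 12*89 = 1068)
1/(n + x) = 1/(1068 + 2385/3394) = 1/(3627177/3394) = 3394/3627177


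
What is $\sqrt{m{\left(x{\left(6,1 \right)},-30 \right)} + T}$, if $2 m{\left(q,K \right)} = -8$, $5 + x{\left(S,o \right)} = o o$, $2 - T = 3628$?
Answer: $11 i \sqrt{30} \approx 60.25 i$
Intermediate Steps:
$T = -3626$ ($T = 2 - 3628 = -3626$)
$x{\left(S,o \right)} = -5 + o^{2}$ ($x{\left(S,o \right)} = -5 + o o = -5 + o^{2}$)
$m{\left(q,K \right)} = -4$ ($m{\left(q,K \right)} = \frac{1}{2} \left(-8\right) = -4$)
$\sqrt{m{\left(x{\left(6,1 \right)},-30 \right)} + T} = \sqrt{-4 - 3626} = \sqrt{-3630} = 11 i \sqrt{30}$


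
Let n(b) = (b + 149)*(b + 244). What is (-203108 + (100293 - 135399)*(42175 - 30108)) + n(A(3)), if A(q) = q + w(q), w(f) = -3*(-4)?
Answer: -423784734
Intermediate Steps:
w(f) = 12
A(q) = 12 + q (A(q) = q + 12 = 12 + q)
n(b) = (149 + b)*(244 + b)
(-203108 + (100293 - 135399)*(42175 - 30108)) + n(A(3)) = (-203108 + (100293 - 135399)*(42175 - 30108)) + (36356 + (12 + 3)² + 393*(12 + 3)) = (-203108 - 35106*12067) + (36356 + 15² + 393*15) = (-203108 - 423624102) + (36356 + 225 + 5895) = -423827210 + 42476 = -423784734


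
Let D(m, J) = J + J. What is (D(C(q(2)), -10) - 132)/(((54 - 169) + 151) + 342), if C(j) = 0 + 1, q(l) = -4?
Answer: -76/189 ≈ -0.40212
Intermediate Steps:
C(j) = 1
D(m, J) = 2*J
(D(C(q(2)), -10) - 132)/(((54 - 169) + 151) + 342) = (2*(-10) - 132)/(((54 - 169) + 151) + 342) = (-20 - 132)/((-115 + 151) + 342) = -152/(36 + 342) = -152/378 = -152*1/378 = -76/189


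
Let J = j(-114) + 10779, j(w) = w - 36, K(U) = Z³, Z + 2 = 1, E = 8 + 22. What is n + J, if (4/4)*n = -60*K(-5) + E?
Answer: 10719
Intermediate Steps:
E = 30
Z = -1 (Z = -2 + 1 = -1)
K(U) = -1 (K(U) = (-1)³ = -1)
j(w) = -36 + w
n = 90 (n = -60*(-1) + 30 = 60 + 30 = 90)
J = 10629 (J = (-36 - 114) + 10779 = -150 + 10779 = 10629)
n + J = 90 + 10629 = 10719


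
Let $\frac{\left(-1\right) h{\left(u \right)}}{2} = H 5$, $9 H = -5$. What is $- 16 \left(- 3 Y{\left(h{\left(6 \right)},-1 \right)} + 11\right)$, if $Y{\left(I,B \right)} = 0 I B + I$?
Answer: $\frac{272}{3} \approx 90.667$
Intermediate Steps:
$H = - \frac{5}{9}$ ($H = \frac{1}{9} \left(-5\right) = - \frac{5}{9} \approx -0.55556$)
$h{\left(u \right)} = \frac{50}{9}$ ($h{\left(u \right)} = - 2 \left(\left(- \frac{5}{9}\right) 5\right) = \left(-2\right) \left(- \frac{25}{9}\right) = \frac{50}{9}$)
$Y{\left(I,B \right)} = I$ ($Y{\left(I,B \right)} = 0 B + I = 0 + I = I$)
$- 16 \left(- 3 Y{\left(h{\left(6 \right)},-1 \right)} + 11\right) = - 16 \left(\left(-3\right) \frac{50}{9} + 11\right) = - 16 \left(- \frac{50}{3} + 11\right) = \left(-16\right) \left(- \frac{17}{3}\right) = \frac{272}{3}$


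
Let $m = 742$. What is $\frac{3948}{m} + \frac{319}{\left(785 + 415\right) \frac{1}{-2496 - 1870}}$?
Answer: $- \frac{36738781}{31800} \approx -1155.3$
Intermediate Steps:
$\frac{3948}{m} + \frac{319}{\left(785 + 415\right) \frac{1}{-2496 - 1870}} = \frac{3948}{742} + \frac{319}{\left(785 + 415\right) \frac{1}{-2496 - 1870}} = 3948 \cdot \frac{1}{742} + \frac{319}{1200 \frac{1}{-4366}} = \frac{282}{53} + \frac{319}{1200 \left(- \frac{1}{4366}\right)} = \frac{282}{53} + \frac{319}{- \frac{600}{2183}} = \frac{282}{53} + 319 \left(- \frac{2183}{600}\right) = \frac{282}{53} - \frac{696377}{600} = - \frac{36738781}{31800}$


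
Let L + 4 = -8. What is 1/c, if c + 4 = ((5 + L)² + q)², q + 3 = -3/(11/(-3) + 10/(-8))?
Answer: 3481/7548576 ≈ 0.00046115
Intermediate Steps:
L = -12 (L = -4 - 8 = -12)
q = -141/59 (q = -3 - 3/(11/(-3) + 10/(-8)) = -3 - 3/(11*(-⅓) + 10*(-⅛)) = -3 - 3/(-11/3 - 5/4) = -3 - 3/(-59/12) = -3 - 12/59*(-3) = -3 + 36/59 = -141/59 ≈ -2.3898)
c = 7548576/3481 (c = -4 + ((5 - 12)² - 141/59)² = -4 + ((-7)² - 141/59)² = -4 + (49 - 141/59)² = -4 + (2750/59)² = -4 + 7562500/3481 = 7548576/3481 ≈ 2168.5)
1/c = 1/(7548576/3481) = 3481/7548576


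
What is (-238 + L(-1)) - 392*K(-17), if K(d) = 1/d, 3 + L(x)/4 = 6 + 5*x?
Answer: -3790/17 ≈ -222.94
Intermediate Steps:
L(x) = 12 + 20*x (L(x) = -12 + 4*(6 + 5*x) = -12 + (24 + 20*x) = 12 + 20*x)
(-238 + L(-1)) - 392*K(-17) = (-238 + (12 + 20*(-1))) - 392/(-17) = (-238 + (12 - 20)) - 392*(-1/17) = (-238 - 8) + 392/17 = -246 + 392/17 = -3790/17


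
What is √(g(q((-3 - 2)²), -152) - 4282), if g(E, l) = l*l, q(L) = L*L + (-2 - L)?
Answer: √18822 ≈ 137.19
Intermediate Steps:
q(L) = -2 + L² - L (q(L) = L² + (-2 - L) = -2 + L² - L)
g(E, l) = l²
√(g(q((-3 - 2)²), -152) - 4282) = √((-152)² - 4282) = √(23104 - 4282) = √18822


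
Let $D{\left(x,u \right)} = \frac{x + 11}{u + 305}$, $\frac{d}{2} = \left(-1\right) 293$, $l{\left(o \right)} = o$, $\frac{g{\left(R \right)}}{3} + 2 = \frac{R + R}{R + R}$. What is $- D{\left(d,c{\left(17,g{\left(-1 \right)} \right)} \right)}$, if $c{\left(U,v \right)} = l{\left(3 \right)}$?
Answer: $\frac{575}{308} \approx 1.8669$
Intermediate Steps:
$g{\left(R \right)} = -3$ ($g{\left(R \right)} = -6 + 3 \frac{R + R}{R + R} = -6 + 3 \frac{2 R}{2 R} = -6 + 3 \cdot 2 R \frac{1}{2 R} = -6 + 3 \cdot 1 = -6 + 3 = -3$)
$c{\left(U,v \right)} = 3$
$d = -586$ ($d = 2 \left(\left(-1\right) 293\right) = 2 \left(-293\right) = -586$)
$D{\left(x,u \right)} = \frac{11 + x}{305 + u}$
$- D{\left(d,c{\left(17,g{\left(-1 \right)} \right)} \right)} = - \frac{11 - 586}{305 + 3} = - \frac{-575}{308} = \left(-1\right) \left(- \frac{575}{308}\right) = \frac{575}{308}$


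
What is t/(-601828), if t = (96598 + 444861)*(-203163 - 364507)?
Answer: 153685015265/300914 ≈ 5.1073e+5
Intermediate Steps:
t = -307370030530 (t = 541459*(-567670) = -307370030530)
t/(-601828) = -307370030530/(-601828) = -307370030530*(-1/601828) = 153685015265/300914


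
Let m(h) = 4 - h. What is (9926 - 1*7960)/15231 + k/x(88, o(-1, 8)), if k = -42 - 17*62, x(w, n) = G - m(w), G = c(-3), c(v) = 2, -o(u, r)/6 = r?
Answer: -8262050/654933 ≈ -12.615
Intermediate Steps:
o(u, r) = -6*r
G = 2
x(w, n) = -2 + w (x(w, n) = 2 - (4 - w) = 2 + (-4 + w) = -2 + w)
k = -1096 (k = -42 - 1054 = -1096)
(9926 - 1*7960)/15231 + k/x(88, o(-1, 8)) = (9926 - 1*7960)/15231 - 1096/(-2 + 88) = (9926 - 7960)*(1/15231) - 1096/86 = 1966*(1/15231) - 1096*1/86 = 1966/15231 - 548/43 = -8262050/654933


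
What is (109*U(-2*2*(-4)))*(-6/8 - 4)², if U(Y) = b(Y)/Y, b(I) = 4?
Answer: 39349/64 ≈ 614.83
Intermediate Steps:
U(Y) = 4/Y
(109*U(-2*2*(-4)))*(-6/8 - 4)² = (109*(4/((-2*2*(-4)))))*(-6/8 - 4)² = (109*(4/((-4*(-4)))))*(-6*⅛ - 4)² = (109*(4/16))*(-¾ - 4)² = (109*(4*(1/16)))*(-19/4)² = (109*(¼))*(361/16) = (109/4)*(361/16) = 39349/64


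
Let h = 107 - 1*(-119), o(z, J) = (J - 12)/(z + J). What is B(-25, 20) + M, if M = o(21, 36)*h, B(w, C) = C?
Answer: 2188/19 ≈ 115.16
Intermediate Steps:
o(z, J) = (-12 + J)/(J + z)
h = 226 (h = 107 + 119 = 226)
M = 1808/19 (M = ((-12 + 36)/(36 + 21))*226 = (24/57)*226 = ((1/57)*24)*226 = (8/19)*226 = 1808/19 ≈ 95.158)
B(-25, 20) + M = 20 + 1808/19 = 2188/19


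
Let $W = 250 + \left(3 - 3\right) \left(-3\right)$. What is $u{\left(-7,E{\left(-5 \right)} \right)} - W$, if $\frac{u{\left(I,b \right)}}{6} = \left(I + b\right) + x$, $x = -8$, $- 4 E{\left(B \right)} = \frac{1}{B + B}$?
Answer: $- \frac{6797}{20} \approx -339.85$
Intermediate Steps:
$E{\left(B \right)} = - \frac{1}{8 B}$ ($E{\left(B \right)} = - \frac{1}{4 \left(B + B\right)} = - \frac{1}{4 \cdot 2 B} = - \frac{\frac{1}{2} \frac{1}{B}}{4} = - \frac{1}{8 B}$)
$W = 250$ ($W = 250 + 0 \left(-3\right) = 250 + 0 = 250$)
$u{\left(I,b \right)} = -48 + 6 I + 6 b$ ($u{\left(I,b \right)} = 6 \left(\left(I + b\right) - 8\right) = 6 \left(-8 + I + b\right) = -48 + 6 I + 6 b$)
$u{\left(-7,E{\left(-5 \right)} \right)} - W = \left(-48 + 6 \left(-7\right) + 6 \left(- \frac{1}{8 \left(-5\right)}\right)\right) - 250 = \left(-48 - 42 + 6 \left(\left(- \frac{1}{8}\right) \left(- \frac{1}{5}\right)\right)\right) - 250 = \left(-48 - 42 + 6 \cdot \frac{1}{40}\right) - 250 = \left(-48 - 42 + \frac{3}{20}\right) - 250 = - \frac{1797}{20} - 250 = - \frac{6797}{20}$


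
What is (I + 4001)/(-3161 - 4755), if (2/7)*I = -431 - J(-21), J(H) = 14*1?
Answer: -4887/15832 ≈ -0.30868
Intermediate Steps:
J(H) = 14
I = -3115/2 (I = 7*(-431 - 1*14)/2 = 7*(-431 - 14)/2 = (7/2)*(-445) = -3115/2 ≈ -1557.5)
(I + 4001)/(-3161 - 4755) = (-3115/2 + 4001)/(-3161 - 4755) = (4887/2)/(-7916) = (4887/2)*(-1/7916) = -4887/15832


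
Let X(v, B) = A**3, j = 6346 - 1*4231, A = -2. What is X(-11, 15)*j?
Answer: -16920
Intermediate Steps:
j = 2115 (j = 6346 - 4231 = 2115)
X(v, B) = -8 (X(v, B) = (-2)**3 = -8)
X(-11, 15)*j = -8*2115 = -16920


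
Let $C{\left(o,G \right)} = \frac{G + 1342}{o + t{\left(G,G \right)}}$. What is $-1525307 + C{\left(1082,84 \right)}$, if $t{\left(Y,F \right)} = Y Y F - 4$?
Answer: $- \frac{452849919824}{296891} \approx -1.5253 \cdot 10^{6}$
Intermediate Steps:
$t{\left(Y,F \right)} = -4 + F Y^{2}$ ($t{\left(Y,F \right)} = Y^{2} F - 4 = F Y^{2} - 4 = -4 + F Y^{2}$)
$C{\left(o,G \right)} = \frac{1342 + G}{-4 + o + G^{3}}$ ($C{\left(o,G \right)} = \frac{G + 1342}{o + \left(-4 + G G^{2}\right)} = \frac{1342 + G}{o + \left(-4 + G^{3}\right)} = \frac{1342 + G}{-4 + o + G^{3}}$)
$-1525307 + C{\left(1082,84 \right)} = -1525307 + \frac{1342 + 84}{-4 + 1082 + 84^{3}} = -1525307 + \frac{1}{-4 + 1082 + 592704} \cdot 1426 = -1525307 + \frac{1}{593782} \cdot 1426 = -1525307 + \frac{713}{296891} = - \frac{452849919824}{296891}$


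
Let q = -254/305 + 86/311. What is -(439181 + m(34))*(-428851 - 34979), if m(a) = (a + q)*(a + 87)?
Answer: 3900101825742246/18971 ≈ 2.0558e+11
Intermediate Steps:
q = -52764/94855 (q = -254*1/305 + 86*(1/311) = -254/305 + 86/311 = -52764/94855 ≈ -0.55626)
m(a) = (87 + a)*(-52764/94855 + a) (m(a) = (a - 52764/94855)*(a + 87) = (-52764/94855 + a)*(87 + a) = (87 + a)*(-52764/94855 + a))
-(439181 + m(34))*(-428851 - 34979) = -(439181 + (-4590468/94855 + 34² + (8199621/94855)*34))*(-428851 - 34979) = -(439181 + (-4590468/94855 + 1156 + 278787114/94855))*(-463830) = -(439181 + 383849026/94855)*(-463830) = -42042362781*(-463830)/94855 = -1*(-3900101825742246/18971) = 3900101825742246/18971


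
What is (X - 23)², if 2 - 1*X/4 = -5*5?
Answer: 7225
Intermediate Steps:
X = 108 (X = 8 - (-20)*5 = 8 - 4*(-25) = 8 + 100 = 108)
(X - 23)² = (108 - 23)² = 85² = 7225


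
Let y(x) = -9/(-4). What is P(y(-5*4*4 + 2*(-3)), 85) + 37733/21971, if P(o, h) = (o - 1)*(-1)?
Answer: 41077/87884 ≈ 0.46740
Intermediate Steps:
y(x) = 9/4 (y(x) = -9*(-¼) = 9/4)
P(o, h) = 1 - o (P(o, h) = (-1 + o)*(-1) = 1 - o)
P(y(-5*4*4 + 2*(-3)), 85) + 37733/21971 = (1 - 1*9/4) + 37733/21971 = (1 - 9/4) + 37733*(1/21971) = -5/4 + 37733/21971 = 41077/87884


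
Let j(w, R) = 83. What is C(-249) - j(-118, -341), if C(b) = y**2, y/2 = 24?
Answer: 2221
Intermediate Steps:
y = 48 (y = 2*24 = 48)
C(b) = 2304 (C(b) = 48**2 = 2304)
C(-249) - j(-118, -341) = 2304 - 1*83 = 2304 - 83 = 2221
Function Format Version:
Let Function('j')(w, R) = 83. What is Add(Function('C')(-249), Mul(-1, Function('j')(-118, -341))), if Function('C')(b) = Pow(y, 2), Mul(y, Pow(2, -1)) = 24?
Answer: 2221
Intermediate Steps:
y = 48 (y = Mul(2, 24) = 48)
Function('C')(b) = 2304 (Function('C')(b) = Pow(48, 2) = 2304)
Add(Function('C')(-249), Mul(-1, Function('j')(-118, -341))) = Add(2304, Mul(-1, 83)) = Add(2304, -83) = 2221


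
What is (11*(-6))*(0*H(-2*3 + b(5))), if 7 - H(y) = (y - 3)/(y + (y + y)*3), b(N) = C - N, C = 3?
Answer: 0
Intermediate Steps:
b(N) = 3 - N
H(y) = 7 - (-3 + y)/(7*y) (H(y) = 7 - (y - 3)/(y + (y + y)*3) = 7 - (-3 + y)/(y + (2*y)*3) = 7 - (-3 + y)/(y + 6*y) = 7 - (-3 + y)/(7*y))
(11*(-6))*(0*H(-2*3 + b(5))) = (11*(-6))*(0*(3*(1 + 16*(-2*3 + (3 - 1*5)))/(7*(-2*3 + (3 - 1*5))))) = -0*3*(1 + 16*(-6 + (3 - 5)))/(7*(-6 + (3 - 5))) = -0*3*(1 + 16*(-6 - 2))/(7*(-6 - 2)) = -0*(3/7)*(1 + 16*(-8))/(-8) = -0*(3/7)*(-⅛)*(1 - 128) = -0*(3/7)*(-⅛)*(-127) = -0*381/56 = -66*0 = 0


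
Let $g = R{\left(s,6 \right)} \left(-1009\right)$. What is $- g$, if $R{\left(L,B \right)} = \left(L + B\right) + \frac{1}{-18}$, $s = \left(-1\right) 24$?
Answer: $- \frac{327925}{18} \approx -18218.0$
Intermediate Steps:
$s = -24$
$R{\left(L,B \right)} = - \frac{1}{18} + B + L$ ($R{\left(L,B \right)} = \left(B + L\right) - \frac{1}{18} = - \frac{1}{18} + B + L$)
$g = \frac{327925}{18}$ ($g = \left(- \frac{1}{18} + 6 - 24\right) \left(-1009\right) = \left(- \frac{325}{18}\right) \left(-1009\right) = \frac{327925}{18} \approx 18218.0$)
$- g = \left(-1\right) \frac{327925}{18} = - \frac{327925}{18}$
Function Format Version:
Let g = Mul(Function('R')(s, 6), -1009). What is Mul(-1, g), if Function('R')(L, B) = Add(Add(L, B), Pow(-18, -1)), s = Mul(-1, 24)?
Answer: Rational(-327925, 18) ≈ -18218.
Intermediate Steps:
s = -24
Function('R')(L, B) = Add(Rational(-1, 18), B, L) (Function('R')(L, B) = Add(Add(B, L), Rational(-1, 18)) = Add(Rational(-1, 18), B, L))
g = Rational(327925, 18) (g = Mul(Add(Rational(-1, 18), 6, -24), -1009) = Mul(Rational(-325, 18), -1009) = Rational(327925, 18) ≈ 18218.)
Mul(-1, g) = Mul(-1, Rational(327925, 18)) = Rational(-327925, 18)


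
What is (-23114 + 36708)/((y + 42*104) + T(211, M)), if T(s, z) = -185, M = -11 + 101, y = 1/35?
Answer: 237895/73203 ≈ 3.2498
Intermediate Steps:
y = 1/35 ≈ 0.028571
M = 90
(-23114 + 36708)/((y + 42*104) + T(211, M)) = (-23114 + 36708)/((1/35 + 42*104) - 185) = 13594/((1/35 + 4368) - 185) = 13594/(152881/35 - 185) = 13594/(146406/35) = 13594*(35/146406) = 237895/73203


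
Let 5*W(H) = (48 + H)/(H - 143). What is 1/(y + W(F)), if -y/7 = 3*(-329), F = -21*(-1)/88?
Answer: 12563/86796918 ≈ 0.00014474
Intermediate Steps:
F = 21/88 (F = 21*(1/88) = 21/88 ≈ 0.23864)
W(H) = (48 + H)/(5*(-143 + H)) (W(H) = ((48 + H)/(H - 143))/5 = ((48 + H)/(-143 + H))/5 = (48 + H)/(5*(-143 + H)))
y = 6909 (y = -21*(-329) = -7*(-987) = 6909)
1/(y + W(F)) = 1/(6909 + (48 + 21/88)/(5*(-143 + 21/88))) = 1/(6909 + (1/5)*(4245/88)/(-12563/88)) = 1/(6909 + (1/5)*(-88/12563)*(4245/88)) = 1/(6909 - 849/12563) = 1/(86796918/12563) = 12563/86796918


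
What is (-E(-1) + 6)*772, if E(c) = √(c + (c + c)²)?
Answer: 4632 - 772*√3 ≈ 3294.9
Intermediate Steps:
E(c) = √(c + 4*c²) (E(c) = √(c + (2*c)²) = √(c + 4*c²))
(-E(-1) + 6)*772 = (-√(-(1 + 4*(-1))) + 6)*772 = (-√(-(1 - 4)) + 6)*772 = (-√(-1*(-3)) + 6)*772 = (-√3 + 6)*772 = (6 - √3)*772 = 4632 - 772*√3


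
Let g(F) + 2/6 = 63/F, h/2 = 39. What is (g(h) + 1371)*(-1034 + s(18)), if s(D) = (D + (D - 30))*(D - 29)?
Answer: -58836250/39 ≈ -1.5086e+6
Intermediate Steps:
s(D) = (-30 + 2*D)*(-29 + D) (s(D) = (D + (-30 + D))*(-29 + D) = (-30 + 2*D)*(-29 + D))
h = 78 (h = 2*39 = 78)
g(F) = -⅓ + 63/F
(g(h) + 1371)*(-1034 + s(18)) = ((⅓)*(189 - 1*78)/78 + 1371)*(-1034 + (870 - 88*18 + 2*18²)) = ((⅓)*(1/78)*(189 - 78) + 1371)*(-1034 + (870 - 1584 + 2*324)) = ((⅓)*(1/78)*111 + 1371)*(-1034 + (870 - 1584 + 648)) = (37/78 + 1371)*(-1034 - 66) = (106975/78)*(-1100) = -58836250/39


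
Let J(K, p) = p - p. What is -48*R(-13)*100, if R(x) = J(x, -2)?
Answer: 0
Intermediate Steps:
J(K, p) = 0
R(x) = 0
-48*R(-13)*100 = -48*0*100 = 0*100 = 0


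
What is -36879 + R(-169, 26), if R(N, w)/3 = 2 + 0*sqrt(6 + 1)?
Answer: -36873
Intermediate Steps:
R(N, w) = 6 (R(N, w) = 3*(2 + 0*sqrt(6 + 1)) = 3*(2 + 0*sqrt(7)) = 3*(2 + 0) = 3*2 = 6)
-36879 + R(-169, 26) = -36879 + 6 = -36873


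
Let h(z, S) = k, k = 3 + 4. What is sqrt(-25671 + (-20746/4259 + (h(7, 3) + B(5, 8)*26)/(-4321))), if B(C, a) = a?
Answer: 2*I*sqrt(2173951494071844595)/18403139 ≈ 160.24*I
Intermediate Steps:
k = 7
h(z, S) = 7
sqrt(-25671 + (-20746/4259 + (h(7, 3) + B(5, 8)*26)/(-4321))) = sqrt(-25671 + (-20746/4259 + (7 + 8*26)/(-4321))) = sqrt(-25671 + (-20746*1/4259 + (7 + 208)*(-1/4321))) = sqrt(-25671 + (-20746/4259 + 215*(-1/4321))) = sqrt(-25671 + (-20746/4259 - 215/4321)) = sqrt(-25671 - 90559151/18403139) = sqrt(-472517540420/18403139) = 2*I*sqrt(2173951494071844595)/18403139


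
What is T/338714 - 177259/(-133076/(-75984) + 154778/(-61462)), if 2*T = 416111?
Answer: 70098939200043251107/303278964077540 ≈ 2.3114e+5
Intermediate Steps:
T = 416111/2 (T = (½)*416111 = 416111/2 ≈ 2.0806e+5)
T/338714 - 177259/(-133076/(-75984) + 154778/(-61462)) = (416111/2)/338714 - 177259/(-133076/(-75984) + 154778/(-61462)) = (416111/2)*(1/338714) - 177259/(-133076*(-1/75984) + 154778*(-1/61462)) = 416111/677428 - 177259/(33269/18996 - 77389/30731) = 416111/677428 - 177259/(-447691805/583766076) = 416111/677428 - 177259*(-583766076/447691805) = 416111/677428 + 103477790865684/447691805 = 70098939200043251107/303278964077540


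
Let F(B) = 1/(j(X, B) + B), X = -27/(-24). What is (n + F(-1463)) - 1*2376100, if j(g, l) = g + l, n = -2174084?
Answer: -106469755424/23399 ≈ -4.5502e+6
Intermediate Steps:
X = 9/8 (X = -27*(-1/24) = 9/8 ≈ 1.1250)
F(B) = 1/(9/8 + 2*B) (F(B) = 1/((9/8 + B) + B) = 1/(9/8 + 2*B))
(n + F(-1463)) - 1*2376100 = (-2174084 + 8/(9 + 16*(-1463))) - 1*2376100 = (-2174084 + 8/(9 - 23408)) - 2376100 = (-2174084 + 8/(-23399)) - 2376100 = (-2174084 + 8*(-1/23399)) - 2376100 = (-2174084 - 8/23399) - 2376100 = -50871391524/23399 - 2376100 = -106469755424/23399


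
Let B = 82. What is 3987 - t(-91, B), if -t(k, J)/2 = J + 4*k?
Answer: 3423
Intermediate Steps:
t(k, J) = -8*k - 2*J (t(k, J) = -2*(J + 4*k) = -8*k - 2*J)
3987 - t(-91, B) = 3987 - (-8*(-91) - 2*82) = 3987 - (728 - 164) = 3987 - 1*564 = 3987 - 564 = 3423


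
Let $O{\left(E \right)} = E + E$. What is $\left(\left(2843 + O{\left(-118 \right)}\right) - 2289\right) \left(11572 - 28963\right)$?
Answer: $-5530338$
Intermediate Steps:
$O{\left(E \right)} = 2 E$
$\left(\left(2843 + O{\left(-118 \right)}\right) - 2289\right) \left(11572 - 28963\right) = \left(\left(2843 + 2 \left(-118\right)\right) - 2289\right) \left(11572 - 28963\right) = \left(\left(2843 - 236\right) - 2289\right) \left(11572 - 28963\right) = \left(2607 - 2289\right) \left(-17391\right) = 318 \left(-17391\right) = -5530338$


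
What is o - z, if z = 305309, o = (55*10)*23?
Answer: -292659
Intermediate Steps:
o = 12650 (o = 550*23 = 12650)
o - z = 12650 - 1*305309 = 12650 - 305309 = -292659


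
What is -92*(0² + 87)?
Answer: -8004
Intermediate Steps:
-92*(0² + 87) = -92*(0 + 87) = -92*87 = -8004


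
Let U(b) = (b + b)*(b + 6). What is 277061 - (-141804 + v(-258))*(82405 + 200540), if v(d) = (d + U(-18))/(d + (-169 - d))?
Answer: 521602915043/13 ≈ 4.0123e+10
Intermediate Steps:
U(b) = 2*b*(6 + b) (U(b) = (2*b)*(6 + b) = 2*b*(6 + b))
v(d) = -432/169 - d/169 (v(d) = (d + 2*(-18)*(6 - 18))/(d + (-169 - d)) = (d + 2*(-18)*(-12))/(-169) = (d + 432)*(-1/169) = (432 + d)*(-1/169) = -432/169 - d/169)
277061 - (-141804 + v(-258))*(82405 + 200540) = 277061 - (-141804 + (-432/169 - 1/169*(-258)))*(82405 + 200540) = 277061 - (-141804 + (-432/169 + 258/169))*282945 = 277061 - (-141804 - 174/169)*282945 = 277061 - (-23965050)*282945/169 = 277061 - 1*(-521599313250/13) = 277061 + 521599313250/13 = 521602915043/13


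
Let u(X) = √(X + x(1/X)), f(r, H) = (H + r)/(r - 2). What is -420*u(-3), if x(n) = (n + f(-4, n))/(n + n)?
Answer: -70*I*√129 ≈ -795.05*I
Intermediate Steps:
f(r, H) = (H + r)/(-2 + r)
x(n) = (⅔ + 5*n/6)/(2*n) (x(n) = (n + (n - 4)/(-2 - 4))/(n + n) = (n + (-4 + n)/(-6))/((2*n)) = (n - (-4 + n)/6)*(1/(2*n)) = (n + (⅔ - n/6))*(1/(2*n)) = (⅔ + 5*n/6)*(1/(2*n)) = (⅔ + 5*n/6)/(2*n))
u(X) = √(X + X*(4 + 5/X)/12) (u(X) = √(X + (4 + 5*(1/X))/(12*((1/X)))) = √(X + (4 + 5/X)/(12*(1/X))) = √(X + X*(4 + 5/X)/12))
-420*u(-3) = -70*√(15 + 48*(-3)) = -70*√(15 - 144) = -70*√(-129) = -70*I*√129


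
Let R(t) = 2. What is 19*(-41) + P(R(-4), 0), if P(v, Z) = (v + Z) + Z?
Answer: -777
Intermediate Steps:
P(v, Z) = v + 2*Z (P(v, Z) = (Z + v) + Z = v + 2*Z)
19*(-41) + P(R(-4), 0) = 19*(-41) + (2 + 2*0) = -779 + (2 + 0) = -779 + 2 = -777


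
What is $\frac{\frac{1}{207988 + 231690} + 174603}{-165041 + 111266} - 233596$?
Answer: $- \frac{1104629376376007}{4728736890} \approx -2.336 \cdot 10^{5}$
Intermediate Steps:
$\frac{\frac{1}{207988 + 231690} + 174603}{-165041 + 111266} - 233596 = \frac{\frac{1}{439678} + 174603}{-53775} - 233596 = \left(\frac{1}{439678} + 174603\right) \left(- \frac{1}{53775}\right) - 233596 = \frac{76769097835}{439678} \left(- \frac{1}{53775}\right) - 233596 = - \frac{15353819567}{4728736890} - 233596 = - \frac{1104629376376007}{4728736890}$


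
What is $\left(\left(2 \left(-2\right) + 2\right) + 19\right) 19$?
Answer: $323$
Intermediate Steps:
$\left(\left(2 \left(-2\right) + 2\right) + 19\right) 19 = \left(\left(-4 + 2\right) + 19\right) 19 = \left(-2 + 19\right) 19 = 17 \cdot 19 = 323$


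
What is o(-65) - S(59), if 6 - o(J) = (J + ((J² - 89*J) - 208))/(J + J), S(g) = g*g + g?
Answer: -34591/10 ≈ -3459.1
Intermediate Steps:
S(g) = g + g² (S(g) = g² + g = g + g²)
o(J) = 6 - (-208 + J² - 88*J)/(2*J) (o(J) = 6 - (J + ((J² - 89*J) - 208))/(J + J) = 6 - (J + (-208 + J² - 89*J))/(2*J) = 6 - (-208 + J² - 88*J)*1/(2*J) = 6 - (-208 + J² - 88*J)/(2*J))
o(-65) - S(59) = (50 + 104/(-65) - ½*(-65)) - 59*(1 + 59) = (50 + 104*(-1/65) + 65/2) - 59*60 = (50 - 8/5 + 65/2) - 1*3540 = 809/10 - 3540 = -34591/10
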